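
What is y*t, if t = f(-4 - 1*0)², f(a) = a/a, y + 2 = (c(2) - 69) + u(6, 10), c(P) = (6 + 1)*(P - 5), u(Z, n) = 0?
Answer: -92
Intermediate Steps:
c(P) = -35 + 7*P (c(P) = 7*(-5 + P) = -35 + 7*P)
y = -92 (y = -2 + (((-35 + 7*2) - 69) + 0) = -2 + (((-35 + 14) - 69) + 0) = -2 + ((-21 - 69) + 0) = -2 + (-90 + 0) = -2 - 90 = -92)
f(a) = 1
t = 1 (t = 1² = 1)
y*t = -92*1 = -92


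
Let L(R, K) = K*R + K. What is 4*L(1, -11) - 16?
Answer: -104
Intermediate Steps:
L(R, K) = K + K*R
4*L(1, -11) - 16 = 4*(-11*(1 + 1)) - 16 = 4*(-11*2) - 16 = 4*(-22) - 16 = -88 - 16 = -104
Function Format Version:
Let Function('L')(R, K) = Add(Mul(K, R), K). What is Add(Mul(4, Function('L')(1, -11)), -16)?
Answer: -104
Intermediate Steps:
Function('L')(R, K) = Add(K, Mul(K, R))
Add(Mul(4, Function('L')(1, -11)), -16) = Add(Mul(4, Mul(-11, Add(1, 1))), -16) = Add(Mul(4, Mul(-11, 2)), -16) = Add(Mul(4, -22), -16) = Add(-88, -16) = -104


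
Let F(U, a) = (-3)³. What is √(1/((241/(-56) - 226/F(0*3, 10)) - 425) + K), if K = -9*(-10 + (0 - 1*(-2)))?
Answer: 12*√202528254965/636451 ≈ 8.4851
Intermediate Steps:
F(U, a) = -27
K = 72 (K = -9*(-10 + (0 + 2)) = -9*(-10 + 2) = -9*(-8) = 72)
√(1/((241/(-56) - 226/F(0*3, 10)) - 425) + K) = √(1/((241/(-56) - 226/(-27)) - 425) + 72) = √(1/((241*(-1/56) - 226*(-1/27)) - 425) + 72) = √(1/((-241/56 + 226/27) - 425) + 72) = √(1/(6149/1512 - 425) + 72) = √(1/(-636451/1512) + 72) = √(-1512/636451 + 72) = √(45822960/636451) = 12*√202528254965/636451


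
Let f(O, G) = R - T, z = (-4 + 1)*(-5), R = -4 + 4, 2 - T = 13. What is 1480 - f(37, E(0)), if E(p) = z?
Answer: 1469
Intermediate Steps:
T = -11 (T = 2 - 1*13 = 2 - 13 = -11)
R = 0
z = 15 (z = -3*(-5) = 15)
E(p) = 15
f(O, G) = 11 (f(O, G) = 0 - 1*(-11) = 0 + 11 = 11)
1480 - f(37, E(0)) = 1480 - 1*11 = 1480 - 11 = 1469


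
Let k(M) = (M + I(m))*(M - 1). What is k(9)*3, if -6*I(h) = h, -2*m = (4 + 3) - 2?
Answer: 226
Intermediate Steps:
m = -5/2 (m = -((4 + 3) - 2)/2 = -(7 - 2)/2 = -½*5 = -5/2 ≈ -2.5000)
I(h) = -h/6
k(M) = (-1 + M)*(5/12 + M) (k(M) = (M - ⅙*(-5/2))*(M - 1) = (M + 5/12)*(-1 + M) = (5/12 + M)*(-1 + M) = (-1 + M)*(5/12 + M))
k(9)*3 = (-5/12 + 9² - 7/12*9)*3 = (-5/12 + 81 - 21/4)*3 = (226/3)*3 = 226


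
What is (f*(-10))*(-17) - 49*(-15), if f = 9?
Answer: 2265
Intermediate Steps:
(f*(-10))*(-17) - 49*(-15) = (9*(-10))*(-17) - 49*(-15) = -90*(-17) - 1*(-735) = 1530 + 735 = 2265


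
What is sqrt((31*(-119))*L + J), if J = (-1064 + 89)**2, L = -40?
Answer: sqrt(1098185) ≈ 1047.9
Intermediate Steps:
J = 950625 (J = (-975)**2 = 950625)
sqrt((31*(-119))*L + J) = sqrt((31*(-119))*(-40) + 950625) = sqrt(-3689*(-40) + 950625) = sqrt(147560 + 950625) = sqrt(1098185)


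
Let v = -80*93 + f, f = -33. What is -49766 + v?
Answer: -57239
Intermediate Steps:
v = -7473 (v = -80*93 - 33 = -7440 - 33 = -7473)
-49766 + v = -49766 - 7473 = -57239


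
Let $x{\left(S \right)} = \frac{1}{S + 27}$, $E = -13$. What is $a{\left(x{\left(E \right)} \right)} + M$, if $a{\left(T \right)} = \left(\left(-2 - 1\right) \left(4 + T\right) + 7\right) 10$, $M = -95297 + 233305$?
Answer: $\frac{965691}{7} \approx 1.3796 \cdot 10^{5}$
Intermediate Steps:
$x{\left(S \right)} = \frac{1}{27 + S}$
$M = 138008$
$a{\left(T \right)} = -50 - 30 T$ ($a{\left(T \right)} = \left(- 3 \left(4 + T\right) + 7\right) 10 = \left(\left(-12 - 3 T\right) + 7\right) 10 = \left(-5 - 3 T\right) 10 = -50 - 30 T$)
$a{\left(x{\left(E \right)} \right)} + M = \left(-50 - \frac{30}{27 - 13}\right) + 138008 = \left(-50 - \frac{30}{14}\right) + 138008 = \left(-50 - \frac{15}{7}\right) + 138008 = - \frac{365}{7} + 138008 = \frac{965691}{7}$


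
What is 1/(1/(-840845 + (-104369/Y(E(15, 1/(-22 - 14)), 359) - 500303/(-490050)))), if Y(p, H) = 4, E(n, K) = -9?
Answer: -849684198119/980100 ≈ -8.6694e+5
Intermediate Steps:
1/(1/(-840845 + (-104369/Y(E(15, 1/(-22 - 14)), 359) - 500303/(-490050)))) = 1/(1/(-840845 + (-104369/4 - 500303/(-490050)))) = 1/(1/(-840845 + (-104369*¼ - 500303*(-1/490050)))) = 1/(1/(-840845 + (-104369/4 + 500303/490050))) = 1/(1/(-840845 - 25572013619/980100)) = 1/(1/(-849684198119/980100)) = 1/(-980100/849684198119) = -849684198119/980100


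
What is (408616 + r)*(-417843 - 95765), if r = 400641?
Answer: -415640869256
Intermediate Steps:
(408616 + r)*(-417843 - 95765) = (408616 + 400641)*(-417843 - 95765) = 809257*(-513608) = -415640869256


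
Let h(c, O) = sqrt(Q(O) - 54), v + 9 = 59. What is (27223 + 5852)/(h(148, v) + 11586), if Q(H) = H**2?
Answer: 7664139/2684659 - 1323*sqrt(2446)/5369318 ≈ 2.8426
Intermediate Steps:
v = 50 (v = -9 + 59 = 50)
h(c, O) = sqrt(-54 + O**2) (h(c, O) = sqrt(O**2 - 54) = sqrt(-54 + O**2))
(27223 + 5852)/(h(148, v) + 11586) = (27223 + 5852)/(sqrt(-54 + 50**2) + 11586) = 33075/(sqrt(-54 + 2500) + 11586) = 33075/(sqrt(2446) + 11586) = 33075/(11586 + sqrt(2446))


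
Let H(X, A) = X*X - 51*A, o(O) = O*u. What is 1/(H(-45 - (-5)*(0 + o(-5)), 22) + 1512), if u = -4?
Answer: 1/3415 ≈ 0.00029283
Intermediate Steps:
o(O) = -4*O (o(O) = O*(-4) = -4*O)
H(X, A) = X² - 51*A
1/(H(-45 - (-5)*(0 + o(-5)), 22) + 1512) = 1/(((-45 - (-5)*(0 - 4*(-5)))² - 51*22) + 1512) = 1/(((-45 - (-5)*(0 + 20))² - 1122) + 1512) = 1/(((-45 - (-5)*20)² - 1122) + 1512) = 1/(((-45 - 1*(-100))² - 1122) + 1512) = 1/(((-45 + 100)² - 1122) + 1512) = 1/((55² - 1122) + 1512) = 1/((3025 - 1122) + 1512) = 1/(1903 + 1512) = 1/3415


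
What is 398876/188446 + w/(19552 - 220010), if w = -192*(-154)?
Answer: 18596478470/9443877067 ≈ 1.9692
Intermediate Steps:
w = 29568
398876/188446 + w/(19552 - 220010) = 398876/188446 + 29568/(19552 - 220010) = 398876*(1/188446) + 29568/(-200458) = 199438/94223 + 29568*(-1/200458) = 199438/94223 - 14784/100229 = 18596478470/9443877067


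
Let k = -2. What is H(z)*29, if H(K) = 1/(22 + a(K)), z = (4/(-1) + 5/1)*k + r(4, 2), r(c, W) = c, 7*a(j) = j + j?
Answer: 203/158 ≈ 1.2848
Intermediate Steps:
a(j) = 2*j/7 (a(j) = (j + j)/7 = (2*j)/7 = 2*j/7)
z = 2 (z = (4/(-1) + 5/1)*(-2) + 4 = (4*(-1) + 5*1)*(-2) + 4 = (-4 + 5)*(-2) + 4 = 1*(-2) + 4 = -2 + 4 = 2)
H(K) = 1/(22 + 2*K/7)
H(z)*29 = (7/(2*(77 + 2)))*29 = ((7/2)/79)*29 = ((7/2)*(1/79))*29 = (7/158)*29 = 203/158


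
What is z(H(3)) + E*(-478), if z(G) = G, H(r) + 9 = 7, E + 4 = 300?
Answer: -141490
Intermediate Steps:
E = 296 (E = -4 + 300 = 296)
H(r) = -2 (H(r) = -9 + 7 = -2)
z(H(3)) + E*(-478) = -2 + 296*(-478) = -2 - 141488 = -141490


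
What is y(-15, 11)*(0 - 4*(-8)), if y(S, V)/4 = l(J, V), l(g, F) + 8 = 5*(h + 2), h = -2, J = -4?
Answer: -1024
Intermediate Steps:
l(g, F) = -8 (l(g, F) = -8 + 5*(-2 + 2) = -8 + 5*0 = -8 + 0 = -8)
y(S, V) = -32 (y(S, V) = 4*(-8) = -32)
y(-15, 11)*(0 - 4*(-8)) = -32*(0 - 4*(-8)) = -32*(0 + 32) = -32*32 = -1024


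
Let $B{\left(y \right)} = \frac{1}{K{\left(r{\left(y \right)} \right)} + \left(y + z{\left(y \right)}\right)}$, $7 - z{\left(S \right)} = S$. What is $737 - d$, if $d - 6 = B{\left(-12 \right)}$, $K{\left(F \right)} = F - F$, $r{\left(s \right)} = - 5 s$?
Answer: $\frac{5116}{7} \approx 730.86$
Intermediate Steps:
$z{\left(S \right)} = 7 - S$
$K{\left(F \right)} = 0$
$B{\left(y \right)} = \frac{1}{7}$ ($B{\left(y \right)} = \frac{1}{0 + \left(y - \left(-7 + y\right)\right)} = \frac{1}{0 + 7} = \frac{1}{7}$)
$d = \frac{43}{7}$ ($d = 6 + \frac{1}{7} = \frac{43}{7} \approx 6.1429$)
$737 - d = 737 - \frac{43}{7} = \frac{5116}{7}$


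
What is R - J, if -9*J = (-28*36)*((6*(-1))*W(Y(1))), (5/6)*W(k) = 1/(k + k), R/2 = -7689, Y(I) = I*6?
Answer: -76554/5 ≈ -15311.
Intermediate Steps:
Y(I) = 6*I
R = -15378 (R = 2*(-7689) = -15378)
W(k) = 3/(5*k) (W(k) = 6/(5*(k + k)) = 6/(5*((2*k))) = 6*(1/(2*k))/5 = 3/(5*k))
J = -336/5 (J = -(-28*36)*(6*(-1))*(3/(5*((6*1))))/9 = -(-112)*(-18/(5*6)) = -(-112)*(-6*⅒) = -(-112)*(-3)/5 = -⅑*3024/5 = -336/5 ≈ -67.200)
R - J = -15378 - 1*(-336/5) = -15378 + 336/5 = -76554/5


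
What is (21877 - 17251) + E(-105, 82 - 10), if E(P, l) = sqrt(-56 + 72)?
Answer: 4630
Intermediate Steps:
E(P, l) = 4 (E(P, l) = sqrt(16) = 4)
(21877 - 17251) + E(-105, 82 - 10) = (21877 - 17251) + 4 = 4626 + 4 = 4630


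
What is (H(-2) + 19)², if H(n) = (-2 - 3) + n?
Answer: 144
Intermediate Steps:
H(n) = -5 + n
(H(-2) + 19)² = ((-5 - 2) + 19)² = (-7 + 19)² = 12² = 144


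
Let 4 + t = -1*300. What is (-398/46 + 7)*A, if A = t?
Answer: 11552/23 ≈ 502.26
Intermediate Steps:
t = -304 (t = -4 - 1*300 = -4 - 300 = -304)
A = -304
(-398/46 + 7)*A = (-398/46 + 7)*(-304) = (-398*1/46 + 7)*(-304) = (-199/23 + 7)*(-304) = -38/23*(-304) = 11552/23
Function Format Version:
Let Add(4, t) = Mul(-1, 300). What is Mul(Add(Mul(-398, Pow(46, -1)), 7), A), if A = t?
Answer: Rational(11552, 23) ≈ 502.26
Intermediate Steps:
t = -304 (t = Add(-4, Mul(-1, 300)) = Add(-4, -300) = -304)
A = -304
Mul(Add(Mul(-398, Pow(46, -1)), 7), A) = Mul(Add(Mul(-398, Pow(46, -1)), 7), -304) = Mul(Add(Mul(-398, Rational(1, 46)), 7), -304) = Mul(Add(Rational(-199, 23), 7), -304) = Mul(Rational(-38, 23), -304) = Rational(11552, 23)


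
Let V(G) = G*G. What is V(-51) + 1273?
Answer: 3874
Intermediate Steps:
V(G) = G²
V(-51) + 1273 = (-51)² + 1273 = 2601 + 1273 = 3874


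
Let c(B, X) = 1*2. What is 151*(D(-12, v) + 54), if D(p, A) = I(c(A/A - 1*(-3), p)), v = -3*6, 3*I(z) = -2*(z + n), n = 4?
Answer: 7550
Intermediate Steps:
c(B, X) = 2
I(z) = -8/3 - 2*z/3 (I(z) = (-2*(z + 4))/3 = (-2*(4 + z))/3 = (-8 - 2*z)/3 = -8/3 - 2*z/3)
v = -18
D(p, A) = -4 (D(p, A) = -8/3 - ⅔*2 = -8/3 - 4/3 = -4)
151*(D(-12, v) + 54) = 151*(-4 + 54) = 151*50 = 7550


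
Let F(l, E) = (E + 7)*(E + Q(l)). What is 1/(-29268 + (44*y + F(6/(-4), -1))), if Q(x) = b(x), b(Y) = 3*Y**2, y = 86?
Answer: -2/50899 ≈ -3.9293e-5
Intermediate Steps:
Q(x) = 3*x**2
F(l, E) = (7 + E)*(E + 3*l**2) (F(l, E) = (E + 7)*(E + 3*l**2) = (7 + E)*(E + 3*l**2))
1/(-29268 + (44*y + F(6/(-4), -1))) = 1/(-29268 + (44*86 + ((-1)**2 + 7*(-1) + 21*(6/(-4))**2 + 3*(-1)*(6/(-4))**2))) = 1/(-29268 + (3784 + (1 - 7 + 21*(6*(-1/4))**2 + 3*(-1)*(6*(-1/4))**2))) = 1/(-29268 + (3784 + (1 - 7 + 21*(-3/2)**2 + 3*(-1)*(-3/2)**2))) = 1/(-29268 + (3784 + (1 - 7 + 21*(9/4) + 3*(-1)*(9/4)))) = 1/(-29268 + (3784 + (1 - 7 + 189/4 - 27/4))) = 1/(-29268 + (3784 + 69/2)) = 1/(-29268 + 7637/2) = 1/(-50899/2) = -2/50899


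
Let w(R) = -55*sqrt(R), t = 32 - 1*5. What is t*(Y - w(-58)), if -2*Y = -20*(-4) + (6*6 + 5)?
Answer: -3267/2 + 1485*I*sqrt(58) ≈ -1633.5 + 11309.0*I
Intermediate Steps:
t = 27 (t = 32 - 5 = 27)
Y = -121/2 (Y = -(-20*(-4) + (6*6 + 5))/2 = -(80 + (36 + 5))/2 = -(80 + 41)/2 = -1/2*121 = -121/2 ≈ -60.500)
t*(Y - w(-58)) = 27*(-121/2 - (-55)*sqrt(-58)) = 27*(-121/2 - (-55)*I*sqrt(58)) = 27*(-121/2 + 55*I*sqrt(58)) = -3267/2 + 1485*I*sqrt(58)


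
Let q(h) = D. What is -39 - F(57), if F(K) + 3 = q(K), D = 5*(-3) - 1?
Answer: -20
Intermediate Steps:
D = -16 (D = -15 - 1 = -16)
q(h) = -16
F(K) = -19 (F(K) = -3 - 16 = -19)
-39 - F(57) = -39 - 1*(-19) = -39 + 19 = -20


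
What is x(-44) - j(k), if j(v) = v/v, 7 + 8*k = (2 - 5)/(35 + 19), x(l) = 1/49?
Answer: -48/49 ≈ -0.97959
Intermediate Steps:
x(l) = 1/49
k = -127/144 (k = -7/8 + ((2 - 5)/(35 + 19))/8 = -7/8 + (-3/54)/8 = -7/8 + (-3*1/54)/8 = -7/8 + (1/8)*(-1/18) = -7/8 - 1/144 = -127/144 ≈ -0.88194)
j(v) = 1
x(-44) - j(k) = 1/49 - 1*1 = 1/49 - 1 = -48/49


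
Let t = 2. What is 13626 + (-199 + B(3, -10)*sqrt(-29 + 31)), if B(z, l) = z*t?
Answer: 13427 + 6*sqrt(2) ≈ 13435.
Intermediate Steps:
B(z, l) = 2*z (B(z, l) = z*2 = 2*z)
13626 + (-199 + B(3, -10)*sqrt(-29 + 31)) = 13626 + (-199 + (2*3)*sqrt(-29 + 31)) = 13626 + (-199 + 6*sqrt(2)) = 13427 + 6*sqrt(2)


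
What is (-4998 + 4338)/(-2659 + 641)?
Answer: 330/1009 ≈ 0.32706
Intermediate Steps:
(-4998 + 4338)/(-2659 + 641) = -660/(-2018) = -660*(-1/2018) = 330/1009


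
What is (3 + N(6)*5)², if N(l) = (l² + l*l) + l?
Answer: 154449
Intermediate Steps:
N(l) = l + 2*l² (N(l) = (l² + l²) + l = 2*l² + l = l + 2*l²)
(3 + N(6)*5)² = (3 + (6*(1 + 2*6))*5)² = (3 + (6*(1 + 12))*5)² = (3 + (6*13)*5)² = (3 + 78*5)² = (3 + 390)² = 393² = 154449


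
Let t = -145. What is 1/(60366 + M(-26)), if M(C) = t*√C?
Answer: 30183/1822300303 + 145*I*√26/3644600606 ≈ 1.6563e-5 + 2.0286e-7*I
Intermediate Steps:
M(C) = -145*√C
1/(60366 + M(-26)) = 1/(60366 - 145*I*√26)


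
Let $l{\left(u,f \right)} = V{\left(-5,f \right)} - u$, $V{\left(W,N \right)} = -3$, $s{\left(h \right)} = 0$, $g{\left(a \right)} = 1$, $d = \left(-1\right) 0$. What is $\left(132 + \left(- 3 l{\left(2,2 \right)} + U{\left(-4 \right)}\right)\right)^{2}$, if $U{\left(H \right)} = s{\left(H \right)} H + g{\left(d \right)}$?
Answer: $21904$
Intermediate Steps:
$d = 0$
$U{\left(H \right)} = 1$ ($U{\left(H \right)} = 0 H + 1 = 0 + 1 = 1$)
$l{\left(u,f \right)} = -3 - u$
$\left(132 + \left(- 3 l{\left(2,2 \right)} + U{\left(-4 \right)}\right)\right)^{2} = \left(132 - \left(-1 + 3 \left(-3 - 2\right)\right)\right)^{2} = \left(132 + \left(\left(-3\right) \left(-5\right) + 1\right)\right)^{2} = \left(132 + \left(15 + 1\right)\right)^{2} = \left(132 + 16\right)^{2} = 148^{2} = 21904$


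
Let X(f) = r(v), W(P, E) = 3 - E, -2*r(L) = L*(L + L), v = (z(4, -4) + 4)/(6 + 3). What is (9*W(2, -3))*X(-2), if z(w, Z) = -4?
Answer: 0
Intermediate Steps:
v = 0 (v = (-4 + 4)/(6 + 3) = 0/9 = 0*(1/9) = 0)
r(L) = -L**2 (r(L) = -L*(L + L)/2 = -L*2*L/2 = -L**2)
X(f) = 0 (X(f) = -1*0**2 = -1*0 = 0)
(9*W(2, -3))*X(-2) = (9*(3 - 1*(-3)))*0 = (9*(3 + 3))*0 = (9*6)*0 = 54*0 = 0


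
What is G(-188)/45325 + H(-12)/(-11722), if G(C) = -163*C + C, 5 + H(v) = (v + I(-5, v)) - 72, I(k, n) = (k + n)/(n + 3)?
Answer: 1624290944/2390848425 ≈ 0.67938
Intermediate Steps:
I(k, n) = (k + n)/(3 + n)
H(v) = -77 + v + (-5 + v)/(3 + v) (H(v) = -5 + ((v + (-5 + v)/(3 + v)) - 72) = -5 + (-72 + v + (-5 + v)/(3 + v)) = -77 + v + (-5 + v)/(3 + v))
G(C) = -162*C
G(-188)/45325 + H(-12)/(-11722) = -162*(-188)/45325 + ((-236 + (-12)**2 - 73*(-12))/(3 - 12))/(-11722) = 30456*(1/45325) + ((-236 + 144 + 876)/(-9))*(-1/11722) = 30456/45325 - 1/9*784*(-1/11722) = 30456/45325 - 784/9*(-1/11722) = 30456/45325 + 392/52749 = 1624290944/2390848425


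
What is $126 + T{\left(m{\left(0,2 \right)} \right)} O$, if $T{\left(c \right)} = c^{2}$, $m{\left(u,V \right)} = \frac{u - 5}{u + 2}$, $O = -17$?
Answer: $\frac{79}{4} \approx 19.75$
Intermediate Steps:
$m{\left(u,V \right)} = \frac{-5 + u}{2 + u}$
$126 + T{\left(m{\left(0,2 \right)} \right)} O = 126 + \left(\frac{-5 + 0}{2 + 0}\right)^{2} \left(-17\right) = 126 + \left(\frac{1}{2} \left(-5\right)\right)^{2} \left(-17\right) = 126 + \left(- \frac{5}{2}\right)^{2} \left(-17\right) = 126 + \frac{25}{4} \left(-17\right) = 126 - \frac{425}{4} = \frac{79}{4}$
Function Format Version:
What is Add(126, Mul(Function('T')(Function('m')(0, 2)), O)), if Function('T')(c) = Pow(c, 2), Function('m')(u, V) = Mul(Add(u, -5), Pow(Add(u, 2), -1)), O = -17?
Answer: Rational(79, 4) ≈ 19.750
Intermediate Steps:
Function('m')(u, V) = Mul(Pow(Add(2, u), -1), Add(-5, u)) (Function('m')(u, V) = Mul(Add(-5, u), Pow(Add(2, u), -1)) = Mul(Pow(Add(2, u), -1), Add(-5, u)))
Add(126, Mul(Function('T')(Function('m')(0, 2)), O)) = Add(126, Mul(Pow(Mul(Pow(Add(2, 0), -1), Add(-5, 0)), 2), -17)) = Add(126, Mul(Pow(Mul(Pow(2, -1), -5), 2), -17)) = Add(126, Mul(Pow(Mul(Rational(1, 2), -5), 2), -17)) = Add(126, Mul(Pow(Rational(-5, 2), 2), -17)) = Add(126, Mul(Rational(25, 4), -17)) = Add(126, Rational(-425, 4)) = Rational(79, 4)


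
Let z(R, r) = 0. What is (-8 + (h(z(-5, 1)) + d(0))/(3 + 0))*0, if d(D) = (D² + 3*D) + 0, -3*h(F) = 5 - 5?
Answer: 0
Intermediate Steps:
h(F) = 0 (h(F) = -(5 - 5)/3 = -⅓*0 = 0)
d(D) = D² + 3*D
(-8 + (h(z(-5, 1)) + d(0))/(3 + 0))*0 = (-8 + (0 + 0*(3 + 0))/(3 + 0))*0 = (-8 + (0 + 0*3)/3)*0 = (-8 + (0 + 0)*(⅓))*0 = (-8 + 0*(⅓))*0 = (-8 + 0)*0 = -8*0 = 0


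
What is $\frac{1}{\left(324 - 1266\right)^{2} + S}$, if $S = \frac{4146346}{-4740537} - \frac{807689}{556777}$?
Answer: $\frac{2639421969249}{2342121898850993801} \approx 1.1269 \cdot 10^{-6}$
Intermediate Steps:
$S = - \frac{6137469675835}{2639421969249}$ ($S = 4146346 \left(- \frac{1}{4740537}\right) - \frac{807689}{556777} = - \frac{4146346}{4740537} - \frac{807689}{556777} = - \frac{6137469675835}{2639421969249} \approx -2.3253$)
$\frac{1}{\left(324 - 1266\right)^{2} + S} = \frac{1}{\left(324 - 1266\right)^{2} - \frac{6137469675835}{2639421969249}} = \frac{1}{\left(-942\right)^{2} - \frac{6137469675835}{2639421969249}} = \frac{1}{887364 - \frac{6137469675835}{2639421969249}} = \frac{1}{\frac{2342121898850993801}{2639421969249}} = \frac{2639421969249}{2342121898850993801}$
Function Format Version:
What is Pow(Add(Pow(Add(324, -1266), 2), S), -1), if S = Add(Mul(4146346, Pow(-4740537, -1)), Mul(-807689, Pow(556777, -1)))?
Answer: Rational(2639421969249, 2342121898850993801) ≈ 1.1269e-6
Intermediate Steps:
S = Rational(-6137469675835, 2639421969249) (S = Add(Mul(4146346, Rational(-1, 4740537)), Mul(-807689, Rational(1, 556777))) = Add(Rational(-4146346, 4740537), Rational(-807689, 556777)) = Rational(-6137469675835, 2639421969249) ≈ -2.3253)
Pow(Add(Pow(Add(324, -1266), 2), S), -1) = Pow(Add(Pow(Add(324, -1266), 2), Rational(-6137469675835, 2639421969249)), -1) = Pow(Add(Pow(-942, 2), Rational(-6137469675835, 2639421969249)), -1) = Pow(Add(887364, Rational(-6137469675835, 2639421969249)), -1) = Pow(Rational(2342121898850993801, 2639421969249), -1) = Rational(2639421969249, 2342121898850993801)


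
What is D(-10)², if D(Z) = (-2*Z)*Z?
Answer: 40000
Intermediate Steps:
D(Z) = -2*Z²
D(-10)² = (-2*(-10)²)² = (-2*100)² = (-200)² = 40000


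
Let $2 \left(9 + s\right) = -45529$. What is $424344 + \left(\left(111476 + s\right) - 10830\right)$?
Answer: $\frac{1004433}{2} \approx 5.0222 \cdot 10^{5}$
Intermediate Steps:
$s = - \frac{45547}{2}$ ($s = -9 + \frac{1}{2} \left(-45529\right) = -9 - \frac{45529}{2} = - \frac{45547}{2} \approx -22774.0$)
$424344 + \left(\left(111476 + s\right) - 10830\right) = 424344 + \left(\left(111476 - \frac{45547}{2}\right) - 10830\right) = 424344 + \left(\frac{177405}{2} - 10830\right) = 424344 + \frac{155745}{2} = \frac{1004433}{2}$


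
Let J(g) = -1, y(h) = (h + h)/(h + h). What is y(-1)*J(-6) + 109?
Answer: 108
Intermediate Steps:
y(h) = 1 (y(h) = (2*h)/((2*h)) = (2*h)*(1/(2*h)) = 1)
y(-1)*J(-6) + 109 = 1*(-1) + 109 = -1 + 109 = 108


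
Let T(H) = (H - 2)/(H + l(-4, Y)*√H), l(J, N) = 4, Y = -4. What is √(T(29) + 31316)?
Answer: √(908191 + 125264*√29)/√(29 + 4*√29) ≈ 176.96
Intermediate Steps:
T(H) = (-2 + H)/(H + 4*√H) (T(H) = (H - 2)/(H + 4*√H) = (-2 + H)/(H + 4*√H))
√(T(29) + 31316) = √((-2 + 29)/(29 + 4*√29) + 31316) = √(27/(29 + 4*√29) + 31316) = √(31316 + 27/(29 + 4*√29))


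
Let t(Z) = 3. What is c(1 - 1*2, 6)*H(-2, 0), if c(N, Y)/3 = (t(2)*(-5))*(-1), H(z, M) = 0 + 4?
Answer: 180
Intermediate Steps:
H(z, M) = 4
c(N, Y) = 45 (c(N, Y) = 3*((3*(-5))*(-1)) = 3*(-15*(-1)) = 3*15 = 45)
c(1 - 1*2, 6)*H(-2, 0) = 45*4 = 180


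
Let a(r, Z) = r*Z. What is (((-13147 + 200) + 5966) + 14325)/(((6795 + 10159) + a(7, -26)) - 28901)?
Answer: -2448/4043 ≈ -0.60549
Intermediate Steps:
a(r, Z) = Z*r
(((-13147 + 200) + 5966) + 14325)/(((6795 + 10159) + a(7, -26)) - 28901) = (((-13147 + 200) + 5966) + 14325)/(((6795 + 10159) - 26*7) - 28901) = ((-12947 + 5966) + 14325)/((16954 - 182) - 28901) = (-6981 + 14325)/(16772 - 28901) = 7344/(-12129) = 7344*(-1/12129) = -2448/4043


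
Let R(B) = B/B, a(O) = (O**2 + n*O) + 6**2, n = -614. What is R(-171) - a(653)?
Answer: -25502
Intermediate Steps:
a(O) = 36 + O**2 - 614*O (a(O) = (O**2 - 614*O) + 6**2 = (O**2 - 614*O) + 36 = 36 + O**2 - 614*O)
R(B) = 1
R(-171) - a(653) = 1 - (36 + 653**2 - 614*653) = 1 - (36 + 426409 - 400942) = 1 - 1*25503 = 1 - 25503 = -25502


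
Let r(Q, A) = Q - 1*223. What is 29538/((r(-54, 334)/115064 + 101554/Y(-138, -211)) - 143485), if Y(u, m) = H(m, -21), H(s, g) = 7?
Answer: -23791323024/103884498763 ≈ -0.22902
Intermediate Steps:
Y(u, m) = 7
r(Q, A) = -223 + Q (r(Q, A) = Q - 223 = -223 + Q)
29538/((r(-54, 334)/115064 + 101554/Y(-138, -211)) - 143485) = 29538/(((-223 - 54)/115064 + 101554/7) - 143485) = 29538/((-277*1/115064 + 101554*(⅐)) - 143485) = 29538/((-277/115064 + 101554/7) - 143485) = 29538/(11685207517/805448 - 143485) = 29538/(-103884498763/805448) = 29538*(-805448/103884498763) = -23791323024/103884498763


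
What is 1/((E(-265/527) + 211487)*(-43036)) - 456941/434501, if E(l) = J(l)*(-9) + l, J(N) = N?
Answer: -2191767987141563671/2084132047860672684 ≈ -1.0516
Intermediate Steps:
E(l) = -8*l (E(l) = l*(-9) + l = -9*l + l = -8*l)
1/((E(-265/527) + 211487)*(-43036)) - 456941/434501 = 1/((-(-2120)/527 + 211487)*(-43036)) - 456941/434501 = -1/43036/(-(-2120)/527 + 211487) - 456941*1/434501 = -1/43036/(-8*(-265/527) + 211487) - 456941/434501 = -1/43036/(2120/527 + 211487) - 456941/434501 = -1/43036/(111455769/527) - 456941/434501 = (527/111455769)*(-1/43036) - 456941/434501 = -527/4796610474684 - 456941/434501 = -2191767987141563671/2084132047860672684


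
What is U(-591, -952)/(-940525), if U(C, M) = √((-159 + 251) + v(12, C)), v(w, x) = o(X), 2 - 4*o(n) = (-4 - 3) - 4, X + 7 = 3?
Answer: -√381/1881050 ≈ -1.0377e-5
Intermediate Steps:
X = -4 (X = -7 + 3 = -4)
o(n) = 13/4 (o(n) = ½ - ((-4 - 3) - 4)/4 = ½ - (-7 - 4)/4 = ½ - ¼*(-11) = ½ + 11/4 = 13/4)
v(w, x) = 13/4
U(C, M) = √381/2 (U(C, M) = √((-159 + 251) + 13/4) = √(92 + 13/4) = √(381/4) = √381/2)
U(-591, -952)/(-940525) = (√381/2)/(-940525) = (√381/2)*(-1/940525) = -√381/1881050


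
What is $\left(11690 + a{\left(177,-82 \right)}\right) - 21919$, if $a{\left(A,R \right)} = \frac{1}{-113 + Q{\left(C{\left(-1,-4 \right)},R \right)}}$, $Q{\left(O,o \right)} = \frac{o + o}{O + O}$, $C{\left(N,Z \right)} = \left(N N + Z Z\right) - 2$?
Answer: $- \frac{18176948}{1777} \approx -10229.0$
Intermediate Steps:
$C{\left(N,Z \right)} = -2 + N^{2} + Z^{2}$ ($C{\left(N,Z \right)} = \left(N^{2} + Z^{2}\right) - 2 = -2 + N^{2} + Z^{2}$)
$Q{\left(O,o \right)} = \frac{o}{O}$ ($Q{\left(O,o \right)} = \frac{2 o}{2 O} = 2 o \frac{1}{2 O} = \frac{o}{O}$)
$a{\left(A,R \right)} = \frac{1}{-113 + \frac{R}{15}}$ ($a{\left(A,R \right)} = \frac{1}{-113 + \frac{R}{-2 + \left(-1\right)^{2} + \left(-4\right)^{2}}} = \frac{1}{-113 + \frac{R}{-2 + 1 + 16}} = \frac{1}{-113 + \frac{R}{15}}$)
$\left(11690 + a{\left(177,-82 \right)}\right) - 21919 = \left(11690 + \frac{15}{-1695 - 82}\right) - 21919 = \left(11690 + \frac{15}{-1777}\right) - 21919 = \left(11690 + 15 \left(- \frac{1}{1777}\right)\right) - 21919 = \left(11690 - \frac{15}{1777}\right) - 21919 = \frac{20773115}{1777} - 21919 = - \frac{18176948}{1777}$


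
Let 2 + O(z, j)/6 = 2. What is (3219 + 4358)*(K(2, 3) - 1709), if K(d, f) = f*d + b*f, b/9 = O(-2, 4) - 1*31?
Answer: -19245580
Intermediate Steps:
O(z, j) = 0 (O(z, j) = -12 + 6*2 = -12 + 12 = 0)
b = -279 (b = 9*(0 - 1*31) = 9*(0 - 31) = 9*(-31) = -279)
K(d, f) = -279*f + d*f (K(d, f) = f*d - 279*f = d*f - 279*f = -279*f + d*f)
(3219 + 4358)*(K(2, 3) - 1709) = (3219 + 4358)*(3*(-279 + 2) - 1709) = 7577*(3*(-277) - 1709) = 7577*(-831 - 1709) = 7577*(-2540) = -19245580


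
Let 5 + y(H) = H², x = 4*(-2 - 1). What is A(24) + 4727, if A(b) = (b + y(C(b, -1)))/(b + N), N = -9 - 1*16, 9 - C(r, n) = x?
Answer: 4267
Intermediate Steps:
x = -12 (x = 4*(-3) = -12)
C(r, n) = 21 (C(r, n) = 9 - 1*(-12) = 9 + 12 = 21)
N = -25 (N = -9 - 16 = -25)
y(H) = -5 + H²
A(b) = (436 + b)/(-25 + b) (A(b) = (b + (-5 + 21²))/(b - 25) = (b + (-5 + 441))/(-25 + b) = (b + 436)/(-25 + b) = (436 + b)/(-25 + b))
A(24) + 4727 = (436 + 24)/(-25 + 24) + 4727 = 460/(-1) + 4727 = -1*460 + 4727 = -460 + 4727 = 4267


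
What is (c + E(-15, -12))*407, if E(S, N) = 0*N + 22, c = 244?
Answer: 108262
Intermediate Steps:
E(S, N) = 22 (E(S, N) = 0 + 22 = 22)
(c + E(-15, -12))*407 = (244 + 22)*407 = 266*407 = 108262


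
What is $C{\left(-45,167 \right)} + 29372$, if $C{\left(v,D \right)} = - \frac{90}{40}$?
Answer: $\frac{117479}{4} \approx 29370.0$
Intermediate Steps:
$C{\left(v,D \right)} = - \frac{9}{4}$ ($C{\left(v,D \right)} = \left(-90\right) \frac{1}{40} = - \frac{9}{4}$)
$C{\left(-45,167 \right)} + 29372 = - \frac{9}{4} + 29372 = \frac{117479}{4}$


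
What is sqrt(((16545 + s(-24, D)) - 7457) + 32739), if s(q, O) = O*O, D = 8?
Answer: sqrt(41891) ≈ 204.67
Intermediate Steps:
s(q, O) = O**2
sqrt(((16545 + s(-24, D)) - 7457) + 32739) = sqrt(((16545 + 8**2) - 7457) + 32739) = sqrt(((16545 + 64) - 7457) + 32739) = sqrt((16609 - 7457) + 32739) = sqrt(9152 + 32739) = sqrt(41891)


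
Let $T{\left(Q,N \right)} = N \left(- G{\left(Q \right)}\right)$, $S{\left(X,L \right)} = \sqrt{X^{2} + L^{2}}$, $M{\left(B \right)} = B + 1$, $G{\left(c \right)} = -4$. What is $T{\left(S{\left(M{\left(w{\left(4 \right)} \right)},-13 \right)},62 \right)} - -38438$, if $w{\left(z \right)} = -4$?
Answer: $38686$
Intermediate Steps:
$M{\left(B \right)} = 1 + B$
$S{\left(X,L \right)} = \sqrt{L^{2} + X^{2}}$
$T{\left(Q,N \right)} = 4 N$ ($T{\left(Q,N \right)} = N \left(\left(-1\right) \left(-4\right)\right) = N 4 = 4 N$)
$T{\left(S{\left(M{\left(w{\left(4 \right)} \right)},-13 \right)},62 \right)} - -38438 = 4 \cdot 62 - -38438 = 248 + 38438 = 38686$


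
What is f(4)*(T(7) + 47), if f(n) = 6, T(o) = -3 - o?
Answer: 222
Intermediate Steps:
f(4)*(T(7) + 47) = 6*((-3 - 1*7) + 47) = 6*((-3 - 7) + 47) = 6*(-10 + 47) = 6*37 = 222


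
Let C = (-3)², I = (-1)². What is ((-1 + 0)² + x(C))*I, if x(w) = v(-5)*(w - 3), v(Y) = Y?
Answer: -29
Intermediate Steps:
I = 1
C = 9
x(w) = 15 - 5*w (x(w) = -5*(w - 3) = -5*(-3 + w) = 15 - 5*w)
((-1 + 0)² + x(C))*I = ((-1 + 0)² + (15 - 5*9))*1 = ((-1)² + (15 - 45))*1 = (1 - 30)*1 = -29*1 = -29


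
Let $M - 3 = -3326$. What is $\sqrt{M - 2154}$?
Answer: $i \sqrt{5477} \approx 74.007 i$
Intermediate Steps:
$M = -3323$ ($M = 3 - 3326 = -3323$)
$\sqrt{M - 2154} = \sqrt{-3323 - 2154} = \sqrt{-5477} = i \sqrt{5477}$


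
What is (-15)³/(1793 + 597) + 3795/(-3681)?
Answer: -1432895/586506 ≈ -2.4431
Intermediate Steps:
(-15)³/(1793 + 597) + 3795/(-3681) = -3375/2390 + 3795*(-1/3681) = -3375*1/2390 - 1265/1227 = -675/478 - 1265/1227 = -1432895/586506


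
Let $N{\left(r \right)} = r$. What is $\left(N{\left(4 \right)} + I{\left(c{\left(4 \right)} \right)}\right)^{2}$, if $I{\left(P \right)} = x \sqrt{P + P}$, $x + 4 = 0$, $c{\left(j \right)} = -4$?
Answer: $-112 - 64 i \sqrt{2} \approx -112.0 - 90.51 i$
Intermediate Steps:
$x = -4$ ($x = -4 + 0 = -4$)
$I{\left(P \right)} = - 4 \sqrt{2} \sqrt{P}$ ($I{\left(P \right)} = - 4 \sqrt{P + P} = - 4 \sqrt{2 P} = - 4 \sqrt{2} \sqrt{P}$)
$\left(N{\left(4 \right)} + I{\left(c{\left(4 \right)} \right)}\right)^{2} = \left(4 - 4 \sqrt{2} \sqrt{-4}\right)^{2} = \left(4 - 4 \sqrt{2} \cdot 2 i\right)^{2} = \left(4 - 8 i \sqrt{2}\right)^{2}$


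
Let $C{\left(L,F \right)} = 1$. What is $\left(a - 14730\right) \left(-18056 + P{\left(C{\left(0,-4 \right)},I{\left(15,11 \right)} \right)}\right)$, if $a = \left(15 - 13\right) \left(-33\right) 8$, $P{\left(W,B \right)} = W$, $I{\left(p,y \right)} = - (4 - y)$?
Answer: $275483190$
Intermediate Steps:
$I{\left(p,y \right)} = -4 + y$
$a = -528$ ($a = 2 \left(-33\right) 8 = \left(-66\right) 8 = -528$)
$\left(a - 14730\right) \left(-18056 + P{\left(C{\left(0,-4 \right)},I{\left(15,11 \right)} \right)}\right) = \left(-528 - 14730\right) \left(-18056 + 1\right) = \left(-15258\right) \left(-18055\right) = 275483190$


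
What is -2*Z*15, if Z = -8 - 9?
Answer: 510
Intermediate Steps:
Z = -17
-2*Z*15 = -2*(-17)*15 = 34*15 = 510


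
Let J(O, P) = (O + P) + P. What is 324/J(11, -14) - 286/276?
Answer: -47143/2346 ≈ -20.095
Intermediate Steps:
J(O, P) = O + 2*P
324/J(11, -14) - 286/276 = 324/(11 + 2*(-14)) - 286/276 = 324/(11 - 28) - 286*1/276 = 324/(-17) - 143/138 = 324*(-1/17) - 143/138 = -324/17 - 143/138 = -47143/2346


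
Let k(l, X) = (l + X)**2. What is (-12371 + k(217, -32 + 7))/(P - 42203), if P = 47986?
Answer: 24493/5783 ≈ 4.2353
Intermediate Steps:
k(l, X) = (X + l)**2
(-12371 + k(217, -32 + 7))/(P - 42203) = (-12371 + ((-32 + 7) + 217)**2)/(47986 - 42203) = (-12371 + (-25 + 217)**2)/5783 = (-12371 + 192**2)*(1/5783) = (-12371 + 36864)*(1/5783) = 24493*(1/5783) = 24493/5783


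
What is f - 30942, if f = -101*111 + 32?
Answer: -42121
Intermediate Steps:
f = -11179 (f = -11211 + 32 = -11179)
f - 30942 = -11179 - 30942 = -42121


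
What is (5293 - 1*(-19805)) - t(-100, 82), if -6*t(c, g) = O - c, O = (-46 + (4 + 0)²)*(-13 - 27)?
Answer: 75944/3 ≈ 25315.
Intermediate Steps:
O = 1200 (O = (-46 + 4²)*(-40) = (-46 + 16)*(-40) = -30*(-40) = 1200)
t(c, g) = -200 + c/6 (t(c, g) = -(1200 - c)/6 = -200 + c/6)
(5293 - 1*(-19805)) - t(-100, 82) = (5293 - 1*(-19805)) - (-200 + (⅙)*(-100)) = (5293 + 19805) - (-200 - 50/3) = 25098 - 1*(-650/3) = 25098 + 650/3 = 75944/3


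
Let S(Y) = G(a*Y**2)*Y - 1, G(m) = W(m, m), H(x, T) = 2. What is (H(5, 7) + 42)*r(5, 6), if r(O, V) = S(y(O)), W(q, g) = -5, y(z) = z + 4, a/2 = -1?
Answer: -2024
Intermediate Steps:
a = -2 (a = 2*(-1) = -2)
y(z) = 4 + z
G(m) = -5
S(Y) = -1 - 5*Y (S(Y) = -5*Y - 1 = -1 - 5*Y)
r(O, V) = -21 - 5*O (r(O, V) = -1 - 5*(4 + O) = -1 + (-20 - 5*O) = -21 - 5*O)
(H(5, 7) + 42)*r(5, 6) = (2 + 42)*(-21 - 5*5) = 44*(-21 - 25) = 44*(-46) = -2024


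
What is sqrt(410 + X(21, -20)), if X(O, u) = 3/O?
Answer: 3*sqrt(2233)/7 ≈ 20.252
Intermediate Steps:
sqrt(410 + X(21, -20)) = sqrt(410 + 3/21) = sqrt(410 + 3*(1/21)) = sqrt(410 + 1/7) = sqrt(2871/7) = 3*sqrt(2233)/7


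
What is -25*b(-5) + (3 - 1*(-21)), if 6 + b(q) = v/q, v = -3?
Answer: 159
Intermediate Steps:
b(q) = -6 - 3/q
-25*b(-5) + (3 - 1*(-21)) = -25*(-6 - 3/(-5)) + (3 - 1*(-21)) = -25*(-6 - 3*(-⅕)) + (3 + 21) = -25*(-6 + ⅗) + 24 = -25*(-27/5) + 24 = 135 + 24 = 159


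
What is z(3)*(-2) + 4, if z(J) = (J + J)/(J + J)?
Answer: 2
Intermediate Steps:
z(J) = 1 (z(J) = (2*J)/((2*J)) = (2*J)*(1/(2*J)) = 1)
z(3)*(-2) + 4 = 1*(-2) + 4 = -2 + 4 = 2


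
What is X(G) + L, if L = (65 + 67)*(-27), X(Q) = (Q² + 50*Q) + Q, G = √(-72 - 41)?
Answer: -3677 + 51*I*√113 ≈ -3677.0 + 542.14*I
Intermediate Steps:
G = I*√113 (G = √(-113) = I*√113 ≈ 10.63*I)
X(Q) = Q² + 51*Q
L = -3564 (L = 132*(-27) = -3564)
X(G) + L = (I*√113)*(51 + I*√113) - 3564 = I*√113*(51 + I*√113) - 3564 = -3564 + I*√113*(51 + I*√113)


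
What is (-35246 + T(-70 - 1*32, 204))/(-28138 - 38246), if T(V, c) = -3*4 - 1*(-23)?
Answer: 3915/7376 ≈ 0.53078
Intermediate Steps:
T(V, c) = 11 (T(V, c) = -12 + 23 = 11)
(-35246 + T(-70 - 1*32, 204))/(-28138 - 38246) = (-35246 + 11)/(-28138 - 38246) = -35235/(-66384) = -35235*(-1/66384) = 3915/7376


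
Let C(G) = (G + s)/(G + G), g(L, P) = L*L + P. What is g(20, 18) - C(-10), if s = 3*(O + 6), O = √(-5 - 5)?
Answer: 2092/5 + 3*I*√10/20 ≈ 418.4 + 0.47434*I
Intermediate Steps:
O = I*√10 (O = √(-10) = I*√10 ≈ 3.1623*I)
s = 18 + 3*I*√10 (s = 3*(I*√10 + 6) = 3*(6 + I*√10) = 18 + 3*I*√10 ≈ 18.0 + 9.4868*I)
g(L, P) = P + L² (g(L, P) = L² + P = P + L²)
C(G) = (18 + G + 3*I*√10)/(2*G) (C(G) = (G + (18 + 3*I*√10))/(G + G) = (18 + G + 3*I*√10)/((2*G)) = (18 + G + 3*I*√10)*(1/(2*G)) = (18 + G + 3*I*√10)/(2*G))
g(20, 18) - C(-10) = (18 + 20²) - (18 - 10 + 3*I*√10)/(2*(-10)) = (18 + 400) - (-1)*(8 + 3*I*√10)/(2*10) = 418 - (-⅖ - 3*I*√10/20) = 418 + (⅖ + 3*I*√10/20) = 2092/5 + 3*I*√10/20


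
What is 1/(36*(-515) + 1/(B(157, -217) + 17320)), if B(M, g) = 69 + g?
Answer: -17172/318368879 ≈ -5.3937e-5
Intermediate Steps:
1/(36*(-515) + 1/(B(157, -217) + 17320)) = 1/(36*(-515) + 1/((69 - 217) + 17320)) = 1/(-18540 + 1/(-148 + 17320)) = 1/(-18540 + 1/17172) = 1/(-318368879/17172) = -17172/318368879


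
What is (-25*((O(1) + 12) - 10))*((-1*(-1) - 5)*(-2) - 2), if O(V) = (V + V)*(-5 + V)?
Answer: 900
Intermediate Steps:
O(V) = 2*V*(-5 + V) (O(V) = (2*V)*(-5 + V) = 2*V*(-5 + V))
(-25*((O(1) + 12) - 10))*((-1*(-1) - 5)*(-2) - 2) = (-25*((2*1*(-5 + 1) + 12) - 10))*((-1*(-1) - 5)*(-2) - 2) = (-25*((2*1*(-4) + 12) - 10))*((1 - 5)*(-2) - 2) = (-25*((-8 + 12) - 10))*(-4*(-2) - 2) = (-25*(4 - 10))*(8 - 2) = -25*(-6)*6 = 150*6 = 900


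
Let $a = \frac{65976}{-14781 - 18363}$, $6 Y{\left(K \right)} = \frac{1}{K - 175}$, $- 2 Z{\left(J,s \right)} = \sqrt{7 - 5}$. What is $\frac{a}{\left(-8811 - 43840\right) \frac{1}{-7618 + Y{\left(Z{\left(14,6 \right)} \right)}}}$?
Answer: $- \frac{3848008472929}{13360433813157} + \frac{2749 \sqrt{2}}{26720867626314} \approx -0.28802$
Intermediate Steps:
$Z{\left(J,s \right)} = - \frac{\sqrt{2}}{2}$ ($Z{\left(J,s \right)} = - \frac{\sqrt{7 - 5}}{2} = - \frac{\sqrt{2}}{2}$)
$Y{\left(K \right)} = \frac{1}{6 \left(-175 + K\right)}$ ($Y{\left(K \right)} = \frac{1}{6 \left(K - 175\right)} = \frac{1}{6 \left(-175 + K\right)}$)
$a = - \frac{2749}{1381}$ ($a = \frac{65976}{-33144} = 65976 \left(- \frac{1}{33144}\right) = - \frac{2749}{1381} \approx -1.9906$)
$\frac{a}{\left(-8811 - 43840\right) \frac{1}{-7618 + Y{\left(Z{\left(14,6 \right)} \right)}}} = - \frac{2749}{1381 \frac{-8811 - 43840}{-7618 + \frac{1}{6 \left(-175 - \frac{\sqrt{2}}{2}\right)}}} = - \frac{2749}{1381 \left(- \frac{52651}{-7618 + \frac{1}{6 \left(-175 - \frac{\sqrt{2}}{2}\right)}}\right)} = - \frac{2749 \left(\frac{7618}{52651} - \frac{1}{315906 \left(-175 - \frac{\sqrt{2}}{2}\right)}\right)}{1381} = - \frac{20941882}{72711031} + \frac{2749}{436266186 \left(-175 - \frac{\sqrt{2}}{2}\right)}$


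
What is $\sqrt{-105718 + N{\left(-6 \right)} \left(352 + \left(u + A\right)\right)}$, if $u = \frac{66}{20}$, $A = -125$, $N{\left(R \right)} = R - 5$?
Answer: $\frac{i \sqrt{10825130}}{10} \approx 329.02 i$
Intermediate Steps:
$N{\left(R \right)} = -5 + R$ ($N{\left(R \right)} = R - 5 = -5 + R$)
$u = \frac{33}{10}$ ($u = 66 \cdot \frac{1}{20} = \frac{33}{10} \approx 3.3$)
$\sqrt{-105718 + N{\left(-6 \right)} \left(352 + \left(u + A\right)\right)} = \sqrt{-105718 + \left(-5 - 6\right) \left(352 + \left(\frac{33}{10} - 125\right)\right)} = \sqrt{-105718 - 11 \left(352 - \frac{1217}{10}\right)} = \sqrt{-105718 - \frac{25333}{10}} = \sqrt{- \frac{1082513}{10}} = \frac{i \sqrt{10825130}}{10}$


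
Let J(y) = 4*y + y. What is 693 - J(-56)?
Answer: 973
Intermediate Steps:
J(y) = 5*y
693 - J(-56) = 693 - 5*(-56) = 693 - 1*(-280) = 693 + 280 = 973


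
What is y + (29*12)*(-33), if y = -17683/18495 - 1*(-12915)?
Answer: 26448662/18495 ≈ 1430.0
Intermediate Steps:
y = 238845242/18495 (y = -17683*1/18495 + 12915 = -17683/18495 + 12915 = 238845242/18495 ≈ 12914.)
y + (29*12)*(-33) = 238845242/18495 + (29*12)*(-33) = 238845242/18495 + 348*(-33) = 238845242/18495 - 11484 = 26448662/18495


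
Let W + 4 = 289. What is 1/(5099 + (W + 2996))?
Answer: 1/8380 ≈ 0.00011933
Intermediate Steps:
W = 285 (W = -4 + 289 = 285)
1/(5099 + (W + 2996)) = 1/(5099 + (285 + 2996)) = 1/(5099 + 3281) = 1/8380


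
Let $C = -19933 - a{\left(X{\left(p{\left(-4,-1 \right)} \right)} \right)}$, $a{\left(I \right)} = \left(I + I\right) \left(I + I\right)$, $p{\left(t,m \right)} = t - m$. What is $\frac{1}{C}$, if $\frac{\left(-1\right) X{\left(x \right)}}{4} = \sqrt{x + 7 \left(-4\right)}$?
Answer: $- \frac{1}{17949} \approx -5.5713 \cdot 10^{-5}$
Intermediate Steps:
$X{\left(x \right)} = - 4 \sqrt{-28 + x}$ ($X{\left(x \right)} = - 4 \sqrt{x + 7 \left(-4\right)} = - 4 \sqrt{x - 28} = - 4 \sqrt{-28 + x}$)
$a{\left(I \right)} = 4 I^{2}$ ($a{\left(I \right)} = 2 I 2 I = 4 I^{2}$)
$C = -17949$ ($C = -19933 - 4 \left(- 4 \sqrt{-28 - 3}\right)^{2} = -19933 - 4 \left(- 4 \sqrt{-31}\right)^{2} = -19933 - 4 \left(- 4 i \sqrt{31}\right)^{2} = -19933 - 4 \left(-496\right) = -19933 - -1984 = -19933 + 1984 = -17949$)
$\frac{1}{C} = \frac{1}{-17949} = - \frac{1}{17949}$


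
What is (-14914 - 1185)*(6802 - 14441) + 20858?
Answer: 123001119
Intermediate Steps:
(-14914 - 1185)*(6802 - 14441) + 20858 = -16099*(-7639) + 20858 = 122980261 + 20858 = 123001119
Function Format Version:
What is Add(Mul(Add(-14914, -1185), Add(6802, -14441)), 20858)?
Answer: 123001119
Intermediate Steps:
Add(Mul(Add(-14914, -1185), Add(6802, -14441)), 20858) = Add(Mul(-16099, -7639), 20858) = Add(122980261, 20858) = 123001119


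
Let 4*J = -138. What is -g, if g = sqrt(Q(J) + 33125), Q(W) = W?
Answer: -17*sqrt(458)/2 ≈ -181.91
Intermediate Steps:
J = -69/2 (J = (1/4)*(-138) = -69/2 ≈ -34.500)
g = 17*sqrt(458)/2 (g = sqrt(-69/2 + 33125) = sqrt(66181/2) = 17*sqrt(458)/2 ≈ 181.91)
-g = -17*sqrt(458)/2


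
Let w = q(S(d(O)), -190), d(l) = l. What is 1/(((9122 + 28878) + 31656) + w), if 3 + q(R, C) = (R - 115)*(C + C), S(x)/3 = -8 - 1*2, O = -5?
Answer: 1/124753 ≈ 8.0158e-6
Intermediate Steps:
S(x) = -30 (S(x) = 3*(-8 - 1*2) = 3*(-8 - 2) = 3*(-10) = -30)
q(R, C) = -3 + 2*C*(-115 + R) (q(R, C) = -3 + (R - 115)*(C + C) = -3 + (-115 + R)*(2*C) = -3 + 2*C*(-115 + R))
w = 55097 (w = -3 - 230*(-190) + 2*(-190)*(-30) = -3 + 43700 + 11400 = 55097)
1/(((9122 + 28878) + 31656) + w) = 1/(((9122 + 28878) + 31656) + 55097) = 1/((38000 + 31656) + 55097) = 1/(69656 + 55097) = 1/124753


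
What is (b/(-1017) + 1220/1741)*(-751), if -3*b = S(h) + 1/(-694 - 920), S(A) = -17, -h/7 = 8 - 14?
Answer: -4475878727531/8573230674 ≈ -522.08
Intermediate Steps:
h = 42 (h = -7*(8 - 14) = -7*(-6) = 42)
b = 27439/4842 (b = -(-17 + 1/(-694 - 920))/3 = -(-17 + 1/(-1614))/3 = -(-17 - 1/1614)/3 = -1/3*(-27439/1614) = 27439/4842 ≈ 5.6669)
(b/(-1017) + 1220/1741)*(-751) = ((27439/4842)/(-1017) + 1220/1741)*(-751) = ((27439/4842)*(-1/1017) + 1220*(1/1741))*(-751) = (-27439/4924314 + 1220/1741)*(-751) = (5959891781/8573230674)*(-751) = -4475878727531/8573230674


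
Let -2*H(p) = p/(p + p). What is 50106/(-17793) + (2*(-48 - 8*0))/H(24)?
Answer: 2260802/5931 ≈ 381.18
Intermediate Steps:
H(p) = -1/4 (H(p) = -p/(2*(p + p)) = -p/(2*(2*p)) = -1/(2*p)*p/2 = -1/2*1/2 = -1/4)
50106/(-17793) + (2*(-48 - 8*0))/H(24) = 50106/(-17793) + (2*(-48 - 8*0))/(-1/4) = 50106*(-1/17793) + (2*(-48 + 0))*(-4) = -16702/5931 + (2*(-48))*(-4) = -16702/5931 - 96*(-4) = -16702/5931 + 384 = 2260802/5931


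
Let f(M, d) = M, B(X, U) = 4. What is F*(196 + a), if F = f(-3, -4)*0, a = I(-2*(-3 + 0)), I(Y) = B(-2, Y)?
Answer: 0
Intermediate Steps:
I(Y) = 4
a = 4
F = 0 (F = -3*0 = 0)
F*(196 + a) = 0*(196 + 4) = 0*200 = 0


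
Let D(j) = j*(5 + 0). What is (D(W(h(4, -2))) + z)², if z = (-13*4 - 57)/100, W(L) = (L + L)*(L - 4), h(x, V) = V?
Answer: 141395881/10000 ≈ 14140.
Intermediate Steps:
W(L) = 2*L*(-4 + L) (W(L) = (2*L)*(-4 + L) = 2*L*(-4 + L))
D(j) = 5*j (D(j) = j*5 = 5*j)
z = -109/100 (z = (-52 - 57)*(1/100) = -109*1/100 = -109/100 ≈ -1.0900)
(D(W(h(4, -2))) + z)² = (5*(2*(-2)*(-4 - 2)) - 109/100)² = (5*(2*(-2)*(-6)) - 109/100)² = (5*24 - 109/100)² = (120 - 109/100)² = (11891/100)² = 141395881/10000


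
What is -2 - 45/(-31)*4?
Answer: 118/31 ≈ 3.8064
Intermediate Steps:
-2 - 45/(-31)*4 = -2 - 45*(-1/31)*4 = -2 + (45/31)*4 = -2 + 180/31 = 118/31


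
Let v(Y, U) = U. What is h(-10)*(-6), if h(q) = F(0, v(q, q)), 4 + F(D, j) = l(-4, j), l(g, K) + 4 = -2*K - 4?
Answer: -48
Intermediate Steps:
l(g, K) = -8 - 2*K (l(g, K) = -4 + (-2*K - 4) = -4 + (-4 - 2*K) = -8 - 2*K)
F(D, j) = -12 - 2*j (F(D, j) = -4 + (-8 - 2*j) = -12 - 2*j)
h(q) = -12 - 2*q
h(-10)*(-6) = (-12 - 2*(-10))*(-6) = (-12 + 20)*(-6) = 8*(-6) = -48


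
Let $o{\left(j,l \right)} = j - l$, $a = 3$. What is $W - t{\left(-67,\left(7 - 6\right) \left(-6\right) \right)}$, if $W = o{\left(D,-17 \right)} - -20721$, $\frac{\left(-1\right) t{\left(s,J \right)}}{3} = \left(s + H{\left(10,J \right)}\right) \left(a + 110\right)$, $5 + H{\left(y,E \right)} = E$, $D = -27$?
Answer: $-5731$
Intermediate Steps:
$H{\left(y,E \right)} = -5 + E$
$t{\left(s,J \right)} = 1695 - 339 J - 339 s$ ($t{\left(s,J \right)} = - 3 \left(s + \left(-5 + J\right)\right) \left(3 + 110\right) = - 3 \left(-5 + J + s\right) 113 = - 3 \left(-565 + 113 J + 113 s\right) = 1695 - 339 J - 339 s$)
$W = 20711$ ($W = \left(-27 - -17\right) - -20721 = \left(-27 + 17\right) + 20721 = -10 + 20721 = 20711$)
$W - t{\left(-67,\left(7 - 6\right) \left(-6\right) \right)} = 20711 - \left(1695 - 339 \left(7 - 6\right) \left(-6\right) - -22713\right) = 20711 - \left(1695 - 339 \cdot 1 \left(-6\right) + 22713\right) = 20711 - \left(1695 - -2034 + 22713\right) = 20711 - \left(1695 + 2034 + 22713\right) = 20711 - 26442 = -5731$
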